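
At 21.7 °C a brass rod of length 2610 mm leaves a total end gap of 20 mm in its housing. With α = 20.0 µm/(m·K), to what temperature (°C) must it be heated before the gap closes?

405 °C

α·L₀·ΔT = 20.0 mm ⇒ ΔT = 20.0 / (20.0×10⁻⁶ × 2610.0) = 383.1 K.
T = 21.7 + 383.1 = 404.8 °C.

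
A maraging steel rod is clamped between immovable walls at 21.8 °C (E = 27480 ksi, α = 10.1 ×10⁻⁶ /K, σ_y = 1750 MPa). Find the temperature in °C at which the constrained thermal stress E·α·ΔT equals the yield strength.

936 °C

E = 27480 ksi = 189.5 GPa.
E·α·ΔT = 1750 MPa ⇒ ΔT = 1750 / (189.5×10³ × 10.1×10⁻⁶) = 914.5 K.
T = 21.8 + 914.5 = 936.3 °C.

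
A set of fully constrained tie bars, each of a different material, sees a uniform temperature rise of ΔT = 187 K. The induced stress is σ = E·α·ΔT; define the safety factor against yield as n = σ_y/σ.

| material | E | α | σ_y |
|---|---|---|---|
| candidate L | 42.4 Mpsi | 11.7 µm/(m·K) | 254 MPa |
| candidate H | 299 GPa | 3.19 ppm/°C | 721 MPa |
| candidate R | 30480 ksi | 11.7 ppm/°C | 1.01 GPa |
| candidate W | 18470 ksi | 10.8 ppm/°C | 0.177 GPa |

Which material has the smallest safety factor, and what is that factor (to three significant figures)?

candidate L, n = 0.397

Converting E to GPa, α to ×10⁻⁶/K, σ_y to MPa, then σ and n for each:
  candidate L: E = 292.3, α = 11.7, σ_y = 254.0 → σ = 640 MPa, n = 0.397
  candidate H: E = 299.0, α = 3.19, σ_y = 721.0 → σ = 178 MPa, n = 4.04
  candidate R: E = 210.2, α = 11.7, σ_y = 1010 → σ = 460 MPa, n = 2.20
  candidate W: E = 127.3, α = 10.8, σ_y = 177.0 → σ = 257 MPa, n = 0.688
Candidate L has the lowest safety factor, n = 0.397.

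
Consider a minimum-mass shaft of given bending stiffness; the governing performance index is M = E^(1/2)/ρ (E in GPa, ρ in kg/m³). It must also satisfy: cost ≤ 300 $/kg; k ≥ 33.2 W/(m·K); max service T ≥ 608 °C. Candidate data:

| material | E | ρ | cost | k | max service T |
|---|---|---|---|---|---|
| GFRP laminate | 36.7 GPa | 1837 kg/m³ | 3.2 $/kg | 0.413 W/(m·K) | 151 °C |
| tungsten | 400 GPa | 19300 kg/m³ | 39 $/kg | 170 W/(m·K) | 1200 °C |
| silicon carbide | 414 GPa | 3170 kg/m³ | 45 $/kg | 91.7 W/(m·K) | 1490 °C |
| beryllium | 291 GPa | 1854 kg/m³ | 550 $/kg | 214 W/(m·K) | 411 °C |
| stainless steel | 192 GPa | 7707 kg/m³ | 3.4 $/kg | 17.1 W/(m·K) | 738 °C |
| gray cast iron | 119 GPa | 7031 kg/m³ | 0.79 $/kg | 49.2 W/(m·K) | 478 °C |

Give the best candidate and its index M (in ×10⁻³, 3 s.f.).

Screen on constraints: cost ≤ 300 $/kg; k ≥ 33.2 W/(m·K); max service T ≥ 608 °C. Survivors: tungsten, silicon carbide.
Evaluate M for each candidate:
  silicon carbide: M = 6.42×10⁻³
  tungsten: M = 1.04×10⁻³
Silicon carbide has the largest M.

silicon carbide, M = 6.42×10⁻³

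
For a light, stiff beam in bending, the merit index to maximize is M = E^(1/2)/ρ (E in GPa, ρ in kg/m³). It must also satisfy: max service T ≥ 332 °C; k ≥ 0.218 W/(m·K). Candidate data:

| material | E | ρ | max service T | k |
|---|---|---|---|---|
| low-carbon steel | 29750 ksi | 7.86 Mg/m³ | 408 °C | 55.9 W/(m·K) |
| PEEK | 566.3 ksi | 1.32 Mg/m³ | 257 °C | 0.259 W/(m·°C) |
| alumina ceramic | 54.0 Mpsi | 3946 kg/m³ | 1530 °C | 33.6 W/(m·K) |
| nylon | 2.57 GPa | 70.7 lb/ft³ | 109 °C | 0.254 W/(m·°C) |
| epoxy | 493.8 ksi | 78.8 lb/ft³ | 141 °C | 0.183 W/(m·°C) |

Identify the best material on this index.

Screen on constraints: max service T ≥ 332 °C; k ≥ 0.218 W/(m·K). Survivors: low-carbon steel, alumina ceramic.
In SI units:
  low-carbon steel: E = 205.1 GPa, ρ = 7860 kg/m³
  alumina ceramic: E = 372.3 GPa, ρ = 3946 kg/m³
  alumina ceramic: M = 4.89×10⁻³
  low-carbon steel: M = 1.82×10⁻³
Highest index: alumina ceramic.

alumina ceramic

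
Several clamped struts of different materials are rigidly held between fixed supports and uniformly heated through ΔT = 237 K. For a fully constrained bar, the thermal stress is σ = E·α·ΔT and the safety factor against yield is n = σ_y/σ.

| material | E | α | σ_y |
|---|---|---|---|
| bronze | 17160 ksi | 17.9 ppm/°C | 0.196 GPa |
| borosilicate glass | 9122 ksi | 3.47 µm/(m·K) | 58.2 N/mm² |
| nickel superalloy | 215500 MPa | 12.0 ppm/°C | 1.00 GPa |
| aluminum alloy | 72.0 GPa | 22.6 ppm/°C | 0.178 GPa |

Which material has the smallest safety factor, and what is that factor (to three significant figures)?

bronze, n = 0.390

Converting E to GPa, α to ×10⁻⁶/K, σ_y to MPa, then σ and n for each:
  bronze: E = 118.3, α = 17.9, σ_y = 196.0 → σ = 502 MPa, n = 0.390
  borosilicate glass: E = 62.89, α = 3.47, σ_y = 58.20 → σ = 51.7 MPa, n = 1.13
  nickel superalloy: E = 215.5, α = 12.0, σ_y = 1000 → σ = 613 MPa, n = 1.63
  aluminum alloy: E = 72.00, α = 22.6, σ_y = 178.0 → σ = 386 MPa, n = 0.462
Bronze has the lowest safety factor, n = 0.390.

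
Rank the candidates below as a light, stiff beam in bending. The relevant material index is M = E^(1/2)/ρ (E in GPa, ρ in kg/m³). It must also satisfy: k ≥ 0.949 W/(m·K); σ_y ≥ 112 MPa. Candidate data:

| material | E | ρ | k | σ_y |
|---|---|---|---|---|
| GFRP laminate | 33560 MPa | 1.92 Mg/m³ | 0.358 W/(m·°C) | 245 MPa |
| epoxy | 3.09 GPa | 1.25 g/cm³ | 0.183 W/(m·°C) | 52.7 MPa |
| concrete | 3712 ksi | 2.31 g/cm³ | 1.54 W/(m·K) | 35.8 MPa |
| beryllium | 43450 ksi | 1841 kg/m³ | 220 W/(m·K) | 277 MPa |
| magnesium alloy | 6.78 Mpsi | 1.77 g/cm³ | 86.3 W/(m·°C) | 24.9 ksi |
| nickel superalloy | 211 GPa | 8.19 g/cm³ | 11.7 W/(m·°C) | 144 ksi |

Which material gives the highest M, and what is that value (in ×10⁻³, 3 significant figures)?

beryllium, M = 9.40×10⁻³

Screen on constraints: k ≥ 0.949 W/(m·K); σ_y ≥ 112 MPa. Survivors: beryllium, magnesium alloy, nickel superalloy.
Normalizing units and computing the index:
  beryllium: E = 299.6 GPa, ρ = 1841 kg/m³
  magnesium alloy: E = 46.75 GPa, ρ = 1770 kg/m³
  nickel superalloy: E = 211.0 GPa, ρ = 8190 kg/m³
  beryllium: M = 9.40×10⁻³
  magnesium alloy: M = 3.86×10⁻³
  nickel superalloy: M = 1.77×10⁻³
Highest index: beryllium.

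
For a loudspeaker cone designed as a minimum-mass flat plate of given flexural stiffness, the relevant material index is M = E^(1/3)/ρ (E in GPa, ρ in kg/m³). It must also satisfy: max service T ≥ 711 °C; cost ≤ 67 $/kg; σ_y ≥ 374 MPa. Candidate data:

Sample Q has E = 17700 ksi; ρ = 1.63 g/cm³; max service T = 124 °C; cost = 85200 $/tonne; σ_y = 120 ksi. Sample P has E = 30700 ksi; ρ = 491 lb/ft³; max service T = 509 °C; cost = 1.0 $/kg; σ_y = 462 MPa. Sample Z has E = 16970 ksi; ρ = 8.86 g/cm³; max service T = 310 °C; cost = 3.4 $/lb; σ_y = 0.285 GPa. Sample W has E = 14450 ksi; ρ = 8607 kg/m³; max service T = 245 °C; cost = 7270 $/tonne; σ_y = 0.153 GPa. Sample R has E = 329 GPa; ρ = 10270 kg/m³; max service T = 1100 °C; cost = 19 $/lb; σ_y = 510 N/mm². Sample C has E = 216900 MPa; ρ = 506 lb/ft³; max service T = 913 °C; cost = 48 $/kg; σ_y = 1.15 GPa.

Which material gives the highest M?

Screen on constraints: max service T ≥ 711 °C; cost ≤ 67 $/kg; σ_y ≥ 374 MPa. Survivors: sample R, sample C.
Normalizing units and computing the index:
  sample R: E = 329.0 GPa, ρ = 10270 kg/m³
  sample C: E = 216.9 GPa, ρ = 8105 kg/m³
  sample C: M = 0.741×10⁻³
  sample R: M = 0.672×10⁻³
Sample C ranks first.

sample C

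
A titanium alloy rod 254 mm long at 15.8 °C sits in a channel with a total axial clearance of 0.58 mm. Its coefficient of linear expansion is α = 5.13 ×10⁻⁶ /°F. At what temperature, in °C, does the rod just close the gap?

α = 5.13×10⁻⁶/°F × 9/5 = 9.23×10⁻⁶/K.
α·L₀·ΔT = 0.58 mm ⇒ ΔT = 0.58 / (9.23×10⁻⁶ × 254.0) = 247.3 K.
T = 15.8 + 247.3 = 263.1 °C.

263 °C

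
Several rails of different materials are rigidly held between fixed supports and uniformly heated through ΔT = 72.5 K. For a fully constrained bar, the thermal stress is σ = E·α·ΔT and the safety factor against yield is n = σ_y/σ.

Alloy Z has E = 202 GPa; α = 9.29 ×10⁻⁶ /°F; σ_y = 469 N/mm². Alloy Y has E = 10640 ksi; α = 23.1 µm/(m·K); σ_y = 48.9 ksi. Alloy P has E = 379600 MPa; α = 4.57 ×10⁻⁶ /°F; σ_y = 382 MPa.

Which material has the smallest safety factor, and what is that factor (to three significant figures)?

In consistent units (E in GPa, α in ×10⁻⁶/K, σ_y in MPa):
  alloy Z: E = 202.0, α = 16.7, σ_y = 469.0 → σ = 245 MPa, n = 1.92
  alloy Y: E = 73.36, α = 23.1, σ_y = 337.2 → σ = 123 MPa, n = 2.74
  alloy P: E = 379.6, α = 8.23, σ_y = 382.0 → σ = 226 MPa, n = 1.69
Alloy P has the lowest safety factor, n = 1.69.

alloy P, n = 1.69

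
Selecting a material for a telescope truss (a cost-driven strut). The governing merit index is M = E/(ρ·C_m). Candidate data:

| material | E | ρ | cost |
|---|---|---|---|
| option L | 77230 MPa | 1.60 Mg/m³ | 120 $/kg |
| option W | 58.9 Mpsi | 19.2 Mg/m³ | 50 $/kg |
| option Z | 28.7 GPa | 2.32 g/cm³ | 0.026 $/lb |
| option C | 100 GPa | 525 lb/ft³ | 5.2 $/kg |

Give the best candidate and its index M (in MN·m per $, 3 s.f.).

In SI units:
  option L: E = 77.23 GPa, ρ = 1600 kg/m³, cost = 120.0 $/kg
  option W: E = 406.1 GPa, ρ = 19200 kg/m³, cost = 50.00 $/kg
  option Z: E = 28.70 GPa, ρ = 2320 kg/m³, cost = 0.05732 $/kg
  option C: E = 100.0 GPa, ρ = 8410 kg/m³, cost = 5.200 $/kg
  option Z: M = 216 MN·m per $
  option C: M = 2.29 MN·m per $
  option W: M = 0.423 MN·m per $
  option L: M = 0.402 MN·m per $
The maximum is for option Z.

option Z, M = 216 MN·m per $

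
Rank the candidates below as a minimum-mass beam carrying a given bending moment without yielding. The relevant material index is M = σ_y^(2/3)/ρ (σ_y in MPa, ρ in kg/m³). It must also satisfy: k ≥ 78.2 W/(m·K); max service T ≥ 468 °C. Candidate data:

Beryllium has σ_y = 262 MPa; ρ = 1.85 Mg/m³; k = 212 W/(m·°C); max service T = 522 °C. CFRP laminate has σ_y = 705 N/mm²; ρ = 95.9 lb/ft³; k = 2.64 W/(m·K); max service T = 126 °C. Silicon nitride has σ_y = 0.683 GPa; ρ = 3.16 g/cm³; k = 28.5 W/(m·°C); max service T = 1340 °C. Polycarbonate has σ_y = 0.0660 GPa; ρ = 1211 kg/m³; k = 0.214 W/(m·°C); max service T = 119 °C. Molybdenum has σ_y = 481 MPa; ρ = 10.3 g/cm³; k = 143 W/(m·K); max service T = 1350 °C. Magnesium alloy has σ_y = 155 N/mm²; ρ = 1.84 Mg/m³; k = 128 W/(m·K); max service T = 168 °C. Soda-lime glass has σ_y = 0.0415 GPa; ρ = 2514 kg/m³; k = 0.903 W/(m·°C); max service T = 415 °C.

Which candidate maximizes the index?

Screen on constraints: k ≥ 78.2 W/(m·K); max service T ≥ 468 °C. Survivors: beryllium, molybdenum.
In SI units:
  beryllium: σ_y = 262.0 MPa, ρ = 1850 kg/m³
  molybdenum: σ_y = 481.0 MPa, ρ = 10300 kg/m³
  beryllium: M = 22.1×10⁻³
  molybdenum: M = 5.96×10⁻³
Highest index: beryllium.

beryllium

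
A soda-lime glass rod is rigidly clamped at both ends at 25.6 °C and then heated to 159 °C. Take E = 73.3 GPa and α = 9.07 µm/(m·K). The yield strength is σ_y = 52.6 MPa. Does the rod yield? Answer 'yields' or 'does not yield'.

yields

ΔT = 133.4 K. Constrained thermal stress σ = E·α·ΔT = 73.30×10³ MPa × 9.07×10⁻⁶ × 133.4 = 88.7 MPa (compressive).
Compare to σ_y = 52.6 MPa: σ ≥ σ_y, so it yields.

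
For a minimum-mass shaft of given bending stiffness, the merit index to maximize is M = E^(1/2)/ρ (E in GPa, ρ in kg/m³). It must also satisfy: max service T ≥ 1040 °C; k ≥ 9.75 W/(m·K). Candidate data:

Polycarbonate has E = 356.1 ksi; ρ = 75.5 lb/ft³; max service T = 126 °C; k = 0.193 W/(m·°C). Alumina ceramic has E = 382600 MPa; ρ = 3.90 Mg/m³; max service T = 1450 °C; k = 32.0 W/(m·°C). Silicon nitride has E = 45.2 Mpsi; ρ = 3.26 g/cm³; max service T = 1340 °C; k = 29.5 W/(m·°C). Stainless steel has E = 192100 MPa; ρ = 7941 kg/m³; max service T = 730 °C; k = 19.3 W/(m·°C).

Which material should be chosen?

Screen on constraints: max service T ≥ 1040 °C; k ≥ 9.75 W/(m·K). Survivors: alumina ceramic, silicon nitride.
After converting to SI:
  alumina ceramic: E = 382.6 GPa, ρ = 3900 kg/m³
  silicon nitride: E = 311.6 GPa, ρ = 3260 kg/m³
  silicon nitride: M = 5.42×10⁻³
  alumina ceramic: M = 5.02×10⁻³
The maximum is for silicon nitride.

silicon nitride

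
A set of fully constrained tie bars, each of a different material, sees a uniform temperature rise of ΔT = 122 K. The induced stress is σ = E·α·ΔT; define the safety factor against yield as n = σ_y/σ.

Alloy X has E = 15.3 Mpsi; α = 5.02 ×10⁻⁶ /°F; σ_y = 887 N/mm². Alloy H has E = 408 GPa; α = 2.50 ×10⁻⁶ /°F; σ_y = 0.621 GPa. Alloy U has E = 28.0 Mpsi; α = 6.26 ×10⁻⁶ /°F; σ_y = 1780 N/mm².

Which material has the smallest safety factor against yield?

In consistent units (E in GPa, α in ×10⁻⁶/K, σ_y in MPa):
  alloy X: E = 105.5, α = 9.04, σ_y = 887.0 → σ = 116 MPa, n = 7.63
  alloy H: E = 408.0, α = 4.50, σ_y = 621.0 → σ = 224 MPa, n = 2.77
  alloy U: E = 193.1, α = 11.3, σ_y = 1780 → σ = 265 MPa, n = 6.71
Smallest n: alloy H with n = 2.77.

alloy H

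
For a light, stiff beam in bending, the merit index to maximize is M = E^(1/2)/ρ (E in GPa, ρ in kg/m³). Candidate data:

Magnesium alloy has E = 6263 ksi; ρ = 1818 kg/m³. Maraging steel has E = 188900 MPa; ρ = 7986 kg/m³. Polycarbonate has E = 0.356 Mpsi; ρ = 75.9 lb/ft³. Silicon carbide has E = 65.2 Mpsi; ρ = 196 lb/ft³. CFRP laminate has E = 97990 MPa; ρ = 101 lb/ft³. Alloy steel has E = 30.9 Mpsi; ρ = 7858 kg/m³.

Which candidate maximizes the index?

silicon carbide

Convert each candidate to consistent units, then evaluate M:
  magnesium alloy: E = 43.18 GPa, ρ = 1818 kg/m³
  maraging steel: E = 188.9 GPa, ρ = 7986 kg/m³
  polycarbonate: E = 2.455 GPa, ρ = 1216 kg/m³
  silicon carbide: E = 449.5 GPa, ρ = 3140 kg/m³
  CFRP laminate: E = 97.99 GPa, ρ = 1618 kg/m³
  alloy steel: E = 213.0 GPa, ρ = 7858 kg/m³
  silicon carbide: M = 6.75×10⁻³
  CFRP laminate: M = 6.12×10⁻³
  magnesium alloy: M = 3.61×10⁻³
  alloy steel: M = 1.86×10⁻³
  maraging steel: M = 1.72×10⁻³
  polycarbonate: M = 1.29×10⁻³
The maximum is for silicon carbide.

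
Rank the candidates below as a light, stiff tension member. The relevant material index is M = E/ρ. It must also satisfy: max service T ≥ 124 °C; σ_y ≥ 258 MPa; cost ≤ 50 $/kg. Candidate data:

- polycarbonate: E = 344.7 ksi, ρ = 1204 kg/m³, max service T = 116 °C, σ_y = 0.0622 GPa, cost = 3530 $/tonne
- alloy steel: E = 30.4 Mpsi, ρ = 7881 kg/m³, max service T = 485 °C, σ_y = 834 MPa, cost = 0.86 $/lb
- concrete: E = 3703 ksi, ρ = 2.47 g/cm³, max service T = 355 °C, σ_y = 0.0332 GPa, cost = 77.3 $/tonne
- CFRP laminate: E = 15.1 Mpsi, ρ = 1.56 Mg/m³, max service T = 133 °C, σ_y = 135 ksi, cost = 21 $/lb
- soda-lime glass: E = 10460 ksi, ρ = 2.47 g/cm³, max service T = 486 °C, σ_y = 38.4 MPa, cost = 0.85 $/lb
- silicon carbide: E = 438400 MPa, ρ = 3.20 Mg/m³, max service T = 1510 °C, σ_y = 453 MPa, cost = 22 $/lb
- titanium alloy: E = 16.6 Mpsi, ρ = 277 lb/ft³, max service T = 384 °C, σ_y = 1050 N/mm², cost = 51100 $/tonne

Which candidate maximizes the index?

silicon carbide

Screen on constraints: max service T ≥ 124 °C; σ_y ≥ 258 MPa; cost ≤ 50 $/kg. Survivors: alloy steel, CFRP laminate, silicon carbide.
Convert each candidate to consistent units, then evaluate M:
  alloy steel: E = 209.6 GPa, ρ = 7881 kg/m³
  CFRP laminate: E = 104.1 GPa, ρ = 1560 kg/m³
  silicon carbide: E = 438.4 GPa, ρ = 3200 kg/m³
  silicon carbide: M = 137 MN·m/kg
  CFRP laminate: M = 66.7 MN·m/kg
  alloy steel: M = 26.6 MN·m/kg
Silicon carbide has the largest M.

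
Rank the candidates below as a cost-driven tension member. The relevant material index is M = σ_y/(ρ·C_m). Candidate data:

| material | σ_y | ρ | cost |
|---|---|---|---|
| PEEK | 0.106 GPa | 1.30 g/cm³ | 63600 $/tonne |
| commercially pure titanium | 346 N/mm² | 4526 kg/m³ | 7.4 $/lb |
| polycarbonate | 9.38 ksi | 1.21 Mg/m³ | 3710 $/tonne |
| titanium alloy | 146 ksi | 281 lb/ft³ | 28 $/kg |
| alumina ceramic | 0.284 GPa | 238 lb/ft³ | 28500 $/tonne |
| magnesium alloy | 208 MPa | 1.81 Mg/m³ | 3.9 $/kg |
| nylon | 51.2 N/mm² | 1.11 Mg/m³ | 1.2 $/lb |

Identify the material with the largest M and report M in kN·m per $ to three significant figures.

magnesium alloy, M = 29.5 kN·m per $

Convert each candidate to consistent units, then evaluate M:
  PEEK: σ_y = 106.0 MPa, ρ = 1300 kg/m³, cost = 63.60 $/kg
  commercially pure titanium: σ_y = 346.0 MPa, ρ = 4526 kg/m³, cost = 16.31 $/kg
  polycarbonate: σ_y = 64.67 MPa, ρ = 1210 kg/m³, cost = 3.710 $/kg
  titanium alloy: σ_y = 1007 MPa, ρ = 4501 kg/m³, cost = 28.00 $/kg
  alumina ceramic: σ_y = 284.0 MPa, ρ = 3812 kg/m³, cost = 28.50 $/kg
  magnesium alloy: σ_y = 208.0 MPa, ρ = 1810 kg/m³, cost = 3.900 $/kg
  nylon: σ_y = 51.20 MPa, ρ = 1110 kg/m³, cost = 2.646 $/kg
  magnesium alloy: M = 29.5 kN·m per $
  nylon: M = 17.4 kN·m per $
  polycarbonate: M = 14.4 kN·m per $
  titanium alloy: M = 7.99 kN·m per $
  commercially pure titanium: M = 4.69 kN·m per $
  alumina ceramic: M = 2.61 kN·m per $
  PEEK: M = 1.28 kN·m per $
Magnesium alloy ranks first.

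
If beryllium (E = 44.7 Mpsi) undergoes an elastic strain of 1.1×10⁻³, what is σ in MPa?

339 MPa

E = 44.7 Mpsi = 308.2 GPa.
σ = E·ε = 308200 MPa × 1.1×10⁻³ = 339 MPa.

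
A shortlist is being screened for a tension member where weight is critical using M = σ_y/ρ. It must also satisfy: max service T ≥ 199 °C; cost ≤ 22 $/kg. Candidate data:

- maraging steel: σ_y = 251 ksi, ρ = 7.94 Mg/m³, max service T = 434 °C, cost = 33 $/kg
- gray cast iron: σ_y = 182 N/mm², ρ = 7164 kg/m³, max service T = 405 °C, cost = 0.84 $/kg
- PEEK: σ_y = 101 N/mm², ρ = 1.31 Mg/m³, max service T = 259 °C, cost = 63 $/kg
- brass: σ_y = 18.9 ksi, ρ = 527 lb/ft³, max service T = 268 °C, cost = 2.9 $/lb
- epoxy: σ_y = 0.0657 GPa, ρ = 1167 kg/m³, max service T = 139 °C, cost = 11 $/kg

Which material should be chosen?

gray cast iron

Screen on constraints: max service T ≥ 199 °C; cost ≤ 22 $/kg. Survivors: gray cast iron, brass.
After converting to SI:
  gray cast iron: σ_y = 182.0 MPa, ρ = 7164 kg/m³
  brass: σ_y = 130.3 MPa, ρ = 8442 kg/m³
  gray cast iron: M = 25.4 kN·m/kg
  brass: M = 15.4 kN·m/kg
The maximum is for gray cast iron.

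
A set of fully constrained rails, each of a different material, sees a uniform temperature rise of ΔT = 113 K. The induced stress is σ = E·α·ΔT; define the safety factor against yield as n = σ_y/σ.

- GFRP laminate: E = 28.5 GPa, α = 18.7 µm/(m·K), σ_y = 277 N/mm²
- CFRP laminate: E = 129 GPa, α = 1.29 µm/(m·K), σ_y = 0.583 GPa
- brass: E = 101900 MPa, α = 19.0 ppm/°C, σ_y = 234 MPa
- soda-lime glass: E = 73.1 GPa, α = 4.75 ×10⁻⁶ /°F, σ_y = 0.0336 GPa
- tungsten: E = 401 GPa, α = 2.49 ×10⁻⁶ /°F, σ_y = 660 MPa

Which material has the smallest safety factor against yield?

In consistent units (E in GPa, α in ×10⁻⁶/K, σ_y in MPa):
  GFRP laminate: E = 28.50, α = 18.7, σ_y = 277.0 → σ = 60.2 MPa, n = 4.60
  CFRP laminate: E = 129.0, α = 1.29, σ_y = 583.0 → σ = 18.8 MPa, n = 31.0
  brass: E = 101.9, α = 19.0, σ_y = 234.0 → σ = 219 MPa, n = 1.07
  soda-lime glass: E = 73.10, α = 8.55, σ_y = 33.60 → σ = 70.6 MPa, n = 0.476
  tungsten: E = 401.0, α = 4.48, σ_y = 660.0 → σ = 203 MPa, n = 3.25
Soda-lime glass has the lowest safety factor, n = 0.476.

soda-lime glass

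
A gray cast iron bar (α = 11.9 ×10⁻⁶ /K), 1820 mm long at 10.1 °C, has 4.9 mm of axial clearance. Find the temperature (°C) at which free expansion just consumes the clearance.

236 °C

α·L₀·ΔT = 4.9 mm ⇒ ΔT = 4.9 / (11.9×10⁻⁶ × 1820.0) = 226.2 K.
T = 10.1 + 226.2 = 236.3 °C.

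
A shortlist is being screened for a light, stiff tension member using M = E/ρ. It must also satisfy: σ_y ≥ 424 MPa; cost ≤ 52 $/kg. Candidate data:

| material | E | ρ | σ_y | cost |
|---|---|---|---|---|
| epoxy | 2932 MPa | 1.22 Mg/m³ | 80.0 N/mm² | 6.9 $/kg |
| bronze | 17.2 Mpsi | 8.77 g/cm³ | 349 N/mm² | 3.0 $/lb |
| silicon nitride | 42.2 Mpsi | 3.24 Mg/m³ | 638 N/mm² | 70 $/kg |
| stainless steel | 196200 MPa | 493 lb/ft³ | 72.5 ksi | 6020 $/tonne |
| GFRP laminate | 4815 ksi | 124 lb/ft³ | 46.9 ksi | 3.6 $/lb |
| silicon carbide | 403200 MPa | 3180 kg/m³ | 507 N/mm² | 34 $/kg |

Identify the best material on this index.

silicon carbide

Screen on constraints: σ_y ≥ 424 MPa; cost ≤ 52 $/kg. Survivors: stainless steel, silicon carbide.
Normalizing units and computing the index:
  stainless steel: E = 196.2 GPa, ρ = 7897 kg/m³
  silicon carbide: E = 403.2 GPa, ρ = 3180 kg/m³
  silicon carbide: M = 127 MN·m/kg
  stainless steel: M = 24.8 MN·m/kg
Highest index: silicon carbide.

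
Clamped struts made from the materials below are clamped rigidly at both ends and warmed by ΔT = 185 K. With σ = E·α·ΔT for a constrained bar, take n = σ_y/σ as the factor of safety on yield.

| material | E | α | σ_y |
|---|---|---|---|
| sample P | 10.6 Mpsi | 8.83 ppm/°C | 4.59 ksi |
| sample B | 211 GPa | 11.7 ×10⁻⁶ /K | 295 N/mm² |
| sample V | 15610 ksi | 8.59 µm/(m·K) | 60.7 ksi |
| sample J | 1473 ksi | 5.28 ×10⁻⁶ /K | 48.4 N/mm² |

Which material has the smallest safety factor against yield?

sample P

Converting E to GPa, α to ×10⁻⁶/K, σ_y to MPa, then σ and n for each:
  sample P: E = 73.08, α = 8.83, σ_y = 31.65 → σ = 119 MPa, n = 0.265
  sample B: E = 211.0, α = 11.7, σ_y = 295.0 → σ = 457 MPa, n = 0.646
  sample V: E = 107.6, α = 8.59, σ_y = 418.5 → σ = 171 MPa, n = 2.45
  sample J: E = 10.16, α = 5.28, σ_y = 48.40 → σ = 9.92 MPa, n = 4.88
The minimum is sample P at n = 0.265.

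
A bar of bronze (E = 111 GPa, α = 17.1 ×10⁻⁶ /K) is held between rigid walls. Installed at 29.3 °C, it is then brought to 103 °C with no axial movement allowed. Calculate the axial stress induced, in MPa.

140 MPa

ΔT = 73.70 K. Constrained thermal stress σ = E·α·ΔT = 111.0×10³ MPa × 17.1×10⁻⁶ × 73.70 = 140 MPa (compressive).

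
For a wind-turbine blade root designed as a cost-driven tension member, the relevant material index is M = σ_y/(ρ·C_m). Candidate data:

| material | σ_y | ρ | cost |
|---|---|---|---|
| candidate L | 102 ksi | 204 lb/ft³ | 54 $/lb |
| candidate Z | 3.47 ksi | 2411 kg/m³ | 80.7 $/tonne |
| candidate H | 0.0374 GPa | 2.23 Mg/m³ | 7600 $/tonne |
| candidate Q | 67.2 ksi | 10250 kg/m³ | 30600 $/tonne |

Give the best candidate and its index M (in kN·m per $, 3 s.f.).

After converting to SI:
  candidate L: σ_y = 703.3 MPa, ρ = 3268 kg/m³, cost = 119.0 $/kg
  candidate Z: σ_y = 23.92 MPa, ρ = 2411 kg/m³, cost = 0.08070 $/kg
  candidate H: σ_y = 37.40 MPa, ρ = 2230 kg/m³, cost = 7.600 $/kg
  candidate Q: σ_y = 463.3 MPa, ρ = 10250 kg/m³, cost = 30.60 $/kg
  candidate Z: M = 123 kN·m per $
  candidate H: M = 2.21 kN·m per $
  candidate L: M = 1.81 kN·m per $
  candidate Q: M = 1.48 kN·m per $
Candidate Z has the largest M.

candidate Z, M = 123 kN·m per $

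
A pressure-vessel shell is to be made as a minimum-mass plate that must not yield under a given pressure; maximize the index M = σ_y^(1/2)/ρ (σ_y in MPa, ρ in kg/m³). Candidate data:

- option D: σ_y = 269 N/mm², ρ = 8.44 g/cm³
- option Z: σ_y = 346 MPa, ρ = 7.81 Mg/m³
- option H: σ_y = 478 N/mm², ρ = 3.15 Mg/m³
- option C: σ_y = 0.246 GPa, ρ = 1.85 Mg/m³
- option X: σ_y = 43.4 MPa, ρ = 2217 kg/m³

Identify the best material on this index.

option C

Putting every candidate on a common basis:
  option D: σ_y = 269.0 MPa, ρ = 8440 kg/m³
  option Z: σ_y = 346.0 MPa, ρ = 7810 kg/m³
  option H: σ_y = 478.0 MPa, ρ = 3150 kg/m³
  option C: σ_y = 246.0 MPa, ρ = 1850 kg/m³
  option X: σ_y = 43.40 MPa, ρ = 2217 kg/m³
  option C: M = 8.48×10⁻³
  option H: M = 6.94×10⁻³
  option X: M = 2.97×10⁻³
  option Z: M = 2.38×10⁻³
  option D: M = 1.94×10⁻³
Highest index: option C.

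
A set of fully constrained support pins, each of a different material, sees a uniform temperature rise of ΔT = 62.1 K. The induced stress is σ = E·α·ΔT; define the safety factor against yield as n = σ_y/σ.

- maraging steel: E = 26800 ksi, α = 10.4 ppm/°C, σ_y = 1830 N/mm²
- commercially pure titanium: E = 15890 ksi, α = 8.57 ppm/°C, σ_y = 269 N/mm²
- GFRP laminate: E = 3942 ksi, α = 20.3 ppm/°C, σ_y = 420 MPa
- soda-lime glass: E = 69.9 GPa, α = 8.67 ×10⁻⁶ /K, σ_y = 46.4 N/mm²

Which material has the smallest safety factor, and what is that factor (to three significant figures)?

soda-lime glass, n = 1.23

Per material, after unit conversion:
  maraging steel: E = 184.8, α = 10.4, σ_y = 1830 → σ = 119 MPa, n = 15.3
  commercially pure titanium: E = 109.6, α = 8.57, σ_y = 269.0 → σ = 58.3 MPa, n = 4.61
  GFRP laminate: E = 27.18, α = 20.3, σ_y = 420.0 → σ = 34.3 MPa, n = 12.3
  soda-lime glass: E = 69.90, α = 8.67, σ_y = 46.40 → σ = 37.6 MPa, n = 1.23
Soda-lime glass has the lowest safety factor, n = 1.23.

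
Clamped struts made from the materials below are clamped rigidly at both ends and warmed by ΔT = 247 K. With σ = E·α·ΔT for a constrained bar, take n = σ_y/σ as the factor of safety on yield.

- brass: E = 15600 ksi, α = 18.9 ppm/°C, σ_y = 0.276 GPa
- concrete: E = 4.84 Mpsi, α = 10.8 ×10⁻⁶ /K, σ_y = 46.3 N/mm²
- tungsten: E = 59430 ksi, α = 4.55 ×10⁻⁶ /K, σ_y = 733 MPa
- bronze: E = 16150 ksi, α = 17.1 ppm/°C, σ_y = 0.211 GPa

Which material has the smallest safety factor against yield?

bronze

With everything in SI (GPa, ×10⁻⁶/K, MPa):
  brass: E = 107.6, α = 18.9, σ_y = 276.0 → σ = 502 MPa, n = 0.550
  concrete: E = 33.37, α = 10.8, σ_y = 46.30 → σ = 89.0 MPa, n = 0.520
  tungsten: E = 409.8, α = 4.55, σ_y = 733.0 → σ = 461 MPa, n = 1.59
  bronze: E = 111.4, α = 17.1, σ_y = 211.0 → σ = 470 MPa, n = 0.449
Bronze has the lowest safety factor, n = 0.449.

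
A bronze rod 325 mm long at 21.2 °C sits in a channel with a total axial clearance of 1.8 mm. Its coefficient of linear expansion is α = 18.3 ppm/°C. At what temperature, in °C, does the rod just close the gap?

324 °C

α·L₀·ΔT = 1.8 mm ⇒ ΔT = 1.8 / (18.3×10⁻⁶ × 325.0) = 302.6 K.
T = 21.2 + 302.6 = 323.8 °C.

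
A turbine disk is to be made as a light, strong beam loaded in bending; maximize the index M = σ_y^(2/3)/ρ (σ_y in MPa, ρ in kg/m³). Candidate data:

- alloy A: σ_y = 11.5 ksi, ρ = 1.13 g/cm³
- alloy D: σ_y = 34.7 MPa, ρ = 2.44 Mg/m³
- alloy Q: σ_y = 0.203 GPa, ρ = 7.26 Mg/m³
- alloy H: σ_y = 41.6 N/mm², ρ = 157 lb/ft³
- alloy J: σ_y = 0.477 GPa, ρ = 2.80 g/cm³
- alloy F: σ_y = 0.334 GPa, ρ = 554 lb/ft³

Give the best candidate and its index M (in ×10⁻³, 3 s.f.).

alloy J, M = 21.8×10⁻³

Convert each candidate to consistent units, then evaluate M:
  alloy A: σ_y = 79.29 MPa, ρ = 1130 kg/m³
  alloy D: σ_y = 34.70 MPa, ρ = 2440 kg/m³
  alloy Q: σ_y = 203.0 MPa, ρ = 7260 kg/m³
  alloy H: σ_y = 41.60 MPa, ρ = 2515 kg/m³
  alloy J: σ_y = 477.0 MPa, ρ = 2800 kg/m³
  alloy F: σ_y = 334.0 MPa, ρ = 8874 kg/m³
  alloy J: M = 21.8×10⁻³
  alloy A: M = 16.3×10⁻³
  alloy F: M = 5.42×10⁻³
  alloy H: M = 4.77×10⁻³
  alloy Q: M = 4.76×10⁻³
  alloy D: M = 4.36×10⁻³
The maximum is for alloy J.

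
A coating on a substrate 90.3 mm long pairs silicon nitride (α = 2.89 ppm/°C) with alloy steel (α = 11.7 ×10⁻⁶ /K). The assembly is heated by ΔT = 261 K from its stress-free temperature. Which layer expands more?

alloy steel

α(silicon nitride) = 2.89×10⁻⁶/K vs α(alloy steel) = 11.7×10⁻⁶/K.
Higher α expands more for the same ΔT: alloy steel.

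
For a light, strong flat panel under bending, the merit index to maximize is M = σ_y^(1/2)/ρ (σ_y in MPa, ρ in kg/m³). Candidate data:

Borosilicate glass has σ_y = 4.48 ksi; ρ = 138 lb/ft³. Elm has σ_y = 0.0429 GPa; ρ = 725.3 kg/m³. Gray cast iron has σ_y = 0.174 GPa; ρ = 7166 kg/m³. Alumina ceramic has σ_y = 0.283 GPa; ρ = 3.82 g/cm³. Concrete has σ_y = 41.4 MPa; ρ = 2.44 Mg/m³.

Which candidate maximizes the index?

elm

After converting to SI:
  borosilicate glass: σ_y = 30.89 MPa, ρ = 2211 kg/m³
  elm: σ_y = 42.90 MPa, ρ = 725.3 kg/m³
  gray cast iron: σ_y = 174.0 MPa, ρ = 7166 kg/m³
  alumina ceramic: σ_y = 283.0 MPa, ρ = 3820 kg/m³
  concrete: σ_y = 41.40 MPa, ρ = 2440 kg/m³
  elm: M = 9.03×10⁻³
  alumina ceramic: M = 4.40×10⁻³
  concrete: M = 2.64×10⁻³
  borosilicate glass: M = 2.51×10⁻³
  gray cast iron: M = 1.84×10⁻³
Elm ranks first.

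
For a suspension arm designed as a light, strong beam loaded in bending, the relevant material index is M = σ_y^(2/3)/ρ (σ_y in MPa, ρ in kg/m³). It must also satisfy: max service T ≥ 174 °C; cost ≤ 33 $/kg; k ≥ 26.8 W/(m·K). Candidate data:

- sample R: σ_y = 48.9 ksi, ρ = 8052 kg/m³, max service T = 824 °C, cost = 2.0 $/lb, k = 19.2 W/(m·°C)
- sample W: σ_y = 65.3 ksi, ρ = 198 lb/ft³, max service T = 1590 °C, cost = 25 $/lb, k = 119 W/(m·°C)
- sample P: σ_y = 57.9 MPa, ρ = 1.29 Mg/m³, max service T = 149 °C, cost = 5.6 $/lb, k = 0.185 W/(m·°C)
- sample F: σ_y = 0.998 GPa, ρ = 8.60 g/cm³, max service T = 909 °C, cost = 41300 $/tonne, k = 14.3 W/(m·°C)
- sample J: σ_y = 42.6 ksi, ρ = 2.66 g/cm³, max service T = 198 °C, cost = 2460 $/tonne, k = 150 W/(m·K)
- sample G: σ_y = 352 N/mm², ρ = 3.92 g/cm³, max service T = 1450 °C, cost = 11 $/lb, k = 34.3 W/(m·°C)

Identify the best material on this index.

Screen on constraints: max service T ≥ 174 °C; cost ≤ 33 $/kg; k ≥ 26.8 W/(m·K). Survivors: sample J, sample G.
Putting every candidate on a common basis:
  sample J: σ_y = 293.7 MPa, ρ = 2660 kg/m³
  sample G: σ_y = 352.0 MPa, ρ = 3920 kg/m³
  sample J: M = 16.6×10⁻³
  sample G: M = 12.7×10⁻³
Sample J has the largest M.

sample J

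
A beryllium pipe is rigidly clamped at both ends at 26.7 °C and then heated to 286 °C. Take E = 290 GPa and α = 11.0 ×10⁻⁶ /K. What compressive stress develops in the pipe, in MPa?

ΔT = 259.3 K. Constrained thermal stress σ = E·α·ΔT = 290.0×10³ MPa × 11.0×10⁻⁶ × 259.3 = 827 MPa (compressive).

827 MPa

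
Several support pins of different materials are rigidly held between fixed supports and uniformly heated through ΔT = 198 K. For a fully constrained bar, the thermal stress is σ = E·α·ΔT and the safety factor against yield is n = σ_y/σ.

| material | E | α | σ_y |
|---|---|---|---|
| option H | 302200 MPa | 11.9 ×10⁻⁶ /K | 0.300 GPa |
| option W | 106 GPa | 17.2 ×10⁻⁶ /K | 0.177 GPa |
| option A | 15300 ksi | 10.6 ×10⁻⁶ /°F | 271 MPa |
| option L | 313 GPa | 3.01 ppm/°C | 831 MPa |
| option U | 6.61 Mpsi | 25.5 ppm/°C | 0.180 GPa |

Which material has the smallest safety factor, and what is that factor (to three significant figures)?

In consistent units (E in GPa, α in ×10⁻⁶/K, σ_y in MPa):
  option H: E = 302.2, α = 11.9, σ_y = 300.0 → σ = 712 MPa, n = 0.421
  option W: E = 106.0, α = 17.2, σ_y = 177.0 → σ = 361 MPa, n = 0.490
  option A: E = 105.5, α = 19.1, σ_y = 271.0 → σ = 399 MPa, n = 0.680
  option L: E = 313.0, α = 3.01, σ_y = 831.0 → σ = 187 MPa, n = 4.45
  option U: E = 45.57, α = 25.5, σ_y = 180.0 → σ = 230 MPa, n = 0.782
Smallest n: option H with n = 0.421.

option H, n = 0.421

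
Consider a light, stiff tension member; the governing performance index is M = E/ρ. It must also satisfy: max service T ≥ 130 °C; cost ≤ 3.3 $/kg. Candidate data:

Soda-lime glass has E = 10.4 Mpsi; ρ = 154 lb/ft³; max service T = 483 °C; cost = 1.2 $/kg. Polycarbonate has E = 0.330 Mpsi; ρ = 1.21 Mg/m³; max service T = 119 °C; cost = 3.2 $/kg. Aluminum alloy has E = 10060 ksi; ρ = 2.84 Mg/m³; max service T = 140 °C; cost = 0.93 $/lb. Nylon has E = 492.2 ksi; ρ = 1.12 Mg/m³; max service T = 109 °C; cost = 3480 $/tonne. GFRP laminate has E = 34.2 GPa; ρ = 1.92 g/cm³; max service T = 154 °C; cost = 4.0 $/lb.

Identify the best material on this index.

soda-lime glass

Screen on constraints: max service T ≥ 130 °C; cost ≤ 3.3 $/kg. Survivors: soda-lime glass, aluminum alloy.
Normalizing units and computing the index:
  soda-lime glass: E = 71.71 GPa, ρ = 2467 kg/m³
  aluminum alloy: E = 69.36 GPa, ρ = 2840 kg/m³
  soda-lime glass: M = 29.1 MN·m/kg
  aluminum alloy: M = 24.4 MN·m/kg
Highest index: soda-lime glass.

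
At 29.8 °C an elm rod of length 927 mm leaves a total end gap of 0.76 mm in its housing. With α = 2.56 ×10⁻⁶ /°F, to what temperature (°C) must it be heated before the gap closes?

α = 2.56×10⁻⁶/°F × 9/5 = 4.61×10⁻⁶/K.
α·L₀·ΔT = 0.76 mm ⇒ ΔT = 0.76 / (4.61×10⁻⁶ × 927.0) = 177.9 K.
T = 29.8 + 177.9 = 207.7 °C.

208 °C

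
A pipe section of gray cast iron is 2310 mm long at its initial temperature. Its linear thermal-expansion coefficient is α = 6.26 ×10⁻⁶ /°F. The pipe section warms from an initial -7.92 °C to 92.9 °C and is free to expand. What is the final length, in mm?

2312.6 mm

Convert α: 6.26×10⁻⁶/°F × (9/5) = 11.3×10⁻⁶/K.
ΔT = 92.9 − (-7.92) = 100.8 K.
ΔL = α·L₀·ΔT = 11.3×10⁻⁶ × 2310 mm × 100.8 K = 2.62 mm.
L = L₀ + ΔL = 2310 + 2.62 = 2312.6 mm.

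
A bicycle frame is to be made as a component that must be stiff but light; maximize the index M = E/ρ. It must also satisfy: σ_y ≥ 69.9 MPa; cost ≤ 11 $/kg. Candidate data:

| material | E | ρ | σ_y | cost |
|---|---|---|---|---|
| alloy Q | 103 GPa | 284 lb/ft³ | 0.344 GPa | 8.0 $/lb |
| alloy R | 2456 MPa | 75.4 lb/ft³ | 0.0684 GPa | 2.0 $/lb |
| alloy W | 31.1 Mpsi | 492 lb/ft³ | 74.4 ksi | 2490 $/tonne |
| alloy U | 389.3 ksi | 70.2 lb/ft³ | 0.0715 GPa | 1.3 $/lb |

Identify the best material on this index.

alloy W

Screen on constraints: σ_y ≥ 69.9 MPa; cost ≤ 11 $/kg. Survivors: alloy W, alloy U.
Putting every candidate on a common basis:
  alloy W: E = 214.4 GPa, ρ = 7881 kg/m³
  alloy U: E = 2.684 GPa, ρ = 1124 kg/m³
  alloy W: M = 27.2 MN·m/kg
  alloy U: M = 2.39 MN·m/kg
Alloy W ranks first.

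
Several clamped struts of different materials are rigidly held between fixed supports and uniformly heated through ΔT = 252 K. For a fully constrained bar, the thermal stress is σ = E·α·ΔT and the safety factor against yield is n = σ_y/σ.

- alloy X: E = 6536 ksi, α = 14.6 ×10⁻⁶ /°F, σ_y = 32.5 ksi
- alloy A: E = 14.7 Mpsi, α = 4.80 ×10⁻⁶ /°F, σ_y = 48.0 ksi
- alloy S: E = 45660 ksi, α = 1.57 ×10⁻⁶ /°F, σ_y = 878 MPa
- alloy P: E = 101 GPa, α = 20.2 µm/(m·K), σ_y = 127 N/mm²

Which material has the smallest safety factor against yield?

Per material, after unit conversion:
  alloy X: E = 45.06, α = 26.3, σ_y = 224.1 → σ = 298 MPa, n = 0.751
  alloy A: E = 101.4, α = 8.64, σ_y = 330.9 → σ = 221 MPa, n = 1.50
  alloy S: E = 314.8, α = 2.83, σ_y = 878.0 → σ = 224 MPa, n = 3.92
  alloy P: E = 101.0, α = 20.2, σ_y = 127.0 → σ = 514 MPa, n = 0.247
Alloy P has the lowest safety factor, n = 0.247.

alloy P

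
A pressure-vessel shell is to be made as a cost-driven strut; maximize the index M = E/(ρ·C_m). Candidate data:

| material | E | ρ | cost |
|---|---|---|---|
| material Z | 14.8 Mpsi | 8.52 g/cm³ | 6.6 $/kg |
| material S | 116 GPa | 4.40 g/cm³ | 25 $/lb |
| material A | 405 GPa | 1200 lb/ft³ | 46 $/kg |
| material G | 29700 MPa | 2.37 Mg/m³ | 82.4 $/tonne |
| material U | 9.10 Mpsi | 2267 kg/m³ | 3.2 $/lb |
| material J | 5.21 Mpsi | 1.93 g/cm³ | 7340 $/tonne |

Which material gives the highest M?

material G

Convert each candidate to consistent units, then evaluate M:
  material Z: E = 102.0 GPa, ρ = 8520 kg/m³, cost = 6.600 $/kg
  material S: E = 116.0 GPa, ρ = 4400 kg/m³, cost = 55.11 $/kg
  material A: E = 405.0 GPa, ρ = 19220 kg/m³, cost = 46.00 $/kg
  material G: E = 29.70 GPa, ρ = 2370 kg/m³, cost = 0.08240 $/kg
  material U: E = 62.74 GPa, ρ = 2267 kg/m³, cost = 7.055 $/kg
  material J: E = 35.92 GPa, ρ = 1930 kg/m³, cost = 7.340 $/kg
  material G: M = 152 MN·m per $
  material U: M = 3.92 MN·m per $
  material J: M = 2.54 MN·m per $
  material Z: M = 1.81 MN·m per $
  material S: M = 0.478 MN·m per $
  material A: M = 0.458 MN·m per $
The maximum is for material G.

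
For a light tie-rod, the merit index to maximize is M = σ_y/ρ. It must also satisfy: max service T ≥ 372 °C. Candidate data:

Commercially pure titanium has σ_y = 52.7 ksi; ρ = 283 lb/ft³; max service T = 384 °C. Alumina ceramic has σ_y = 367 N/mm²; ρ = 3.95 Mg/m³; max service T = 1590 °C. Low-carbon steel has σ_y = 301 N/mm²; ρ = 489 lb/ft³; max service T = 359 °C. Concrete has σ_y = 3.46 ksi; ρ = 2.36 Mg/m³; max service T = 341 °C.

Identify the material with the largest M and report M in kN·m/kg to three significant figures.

alumina ceramic, M = 92.9 kN·m/kg

Screen on constraints: max service T ≥ 372 °C. Survivors: commercially pure titanium, alumina ceramic.
Putting every candidate on a common basis:
  commercially pure titanium: σ_y = 363.4 MPa, ρ = 4533 kg/m³
  alumina ceramic: σ_y = 367.0 MPa, ρ = 3950 kg/m³
  alumina ceramic: M = 92.9 kN·m/kg
  commercially pure titanium: M = 80.2 kN·m/kg
Alumina ceramic has the largest M.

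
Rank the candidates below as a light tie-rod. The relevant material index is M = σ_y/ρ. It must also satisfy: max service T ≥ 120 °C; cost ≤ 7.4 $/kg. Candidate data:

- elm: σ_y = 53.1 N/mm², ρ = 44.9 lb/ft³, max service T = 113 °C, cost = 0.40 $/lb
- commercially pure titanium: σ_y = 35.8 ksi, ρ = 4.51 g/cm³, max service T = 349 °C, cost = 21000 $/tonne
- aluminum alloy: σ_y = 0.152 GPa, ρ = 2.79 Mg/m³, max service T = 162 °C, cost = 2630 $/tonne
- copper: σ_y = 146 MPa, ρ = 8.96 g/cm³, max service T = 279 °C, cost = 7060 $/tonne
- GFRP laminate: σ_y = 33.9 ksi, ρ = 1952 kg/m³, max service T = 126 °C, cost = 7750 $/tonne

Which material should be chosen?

Screen on constraints: max service T ≥ 120 °C; cost ≤ 7.4 $/kg. Survivors: aluminum alloy, copper.
Putting every candidate on a common basis:
  aluminum alloy: σ_y = 152.0 MPa, ρ = 2790 kg/m³
  copper: σ_y = 146.0 MPa, ρ = 8960 kg/m³
  aluminum alloy: M = 54.5 kN·m/kg
  copper: M = 16.3 kN·m/kg
Aluminum alloy has the largest M.

aluminum alloy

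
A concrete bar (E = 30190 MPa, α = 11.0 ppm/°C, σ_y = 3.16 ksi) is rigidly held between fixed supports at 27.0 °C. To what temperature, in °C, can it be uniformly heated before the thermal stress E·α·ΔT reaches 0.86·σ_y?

E = 30190 MPa = 30.19 GPa.
σ_y = 3.16 ksi = 21.79 MPa.
E·α·ΔT = 18.74 MPa ⇒ ΔT = 18.74 / (30.19×10³ × 11.0×10⁻⁶) = 56.42 K.
T = 27.0 + 56.42 = 83.42 °C.

83.4 °C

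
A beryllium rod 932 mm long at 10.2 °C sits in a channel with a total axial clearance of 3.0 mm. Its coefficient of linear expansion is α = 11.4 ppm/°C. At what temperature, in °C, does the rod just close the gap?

293 °C

α·L₀·ΔT = 3.0 mm ⇒ ΔT = 3.0 / (11.4×10⁻⁶ × 932.0) = 282.4 K.
T = 10.2 + 282.4 = 292.6 °C.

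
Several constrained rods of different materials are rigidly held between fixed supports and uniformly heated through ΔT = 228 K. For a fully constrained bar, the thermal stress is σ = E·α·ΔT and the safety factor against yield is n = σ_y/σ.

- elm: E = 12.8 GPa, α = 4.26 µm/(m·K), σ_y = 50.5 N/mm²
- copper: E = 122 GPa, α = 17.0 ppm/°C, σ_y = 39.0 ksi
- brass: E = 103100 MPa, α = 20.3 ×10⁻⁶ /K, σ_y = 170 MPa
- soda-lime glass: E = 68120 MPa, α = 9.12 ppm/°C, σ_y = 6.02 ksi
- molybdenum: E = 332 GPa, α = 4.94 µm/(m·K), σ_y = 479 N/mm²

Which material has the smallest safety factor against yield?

With everything in SI (GPa, ×10⁻⁶/K, MPa):
  elm: E = 12.80, α = 4.26, σ_y = 50.50 → σ = 12.4 MPa, n = 4.06
  copper: E = 122.0, α = 17.0, σ_y = 268.9 → σ = 473 MPa, n = 0.569
  brass: E = 103.1, α = 20.3, σ_y = 170.0 → σ = 477 MPa, n = 0.356
  soda-lime glass: E = 68.12, α = 9.12, σ_y = 41.51 → σ = 142 MPa, n = 0.293
  molybdenum: E = 332.0, α = 4.94, σ_y = 479.0 → σ = 374 MPa, n = 1.28
The minimum is soda-lime glass at n = 0.293.

soda-lime glass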